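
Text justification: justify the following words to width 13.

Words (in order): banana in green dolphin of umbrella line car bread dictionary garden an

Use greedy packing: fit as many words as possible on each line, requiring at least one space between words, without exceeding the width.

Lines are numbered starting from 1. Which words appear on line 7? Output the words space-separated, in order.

Answer: garden an

Derivation:
Line 1: ['banana', 'in'] (min_width=9, slack=4)
Line 2: ['green', 'dolphin'] (min_width=13, slack=0)
Line 3: ['of', 'umbrella'] (min_width=11, slack=2)
Line 4: ['line', 'car'] (min_width=8, slack=5)
Line 5: ['bread'] (min_width=5, slack=8)
Line 6: ['dictionary'] (min_width=10, slack=3)
Line 7: ['garden', 'an'] (min_width=9, slack=4)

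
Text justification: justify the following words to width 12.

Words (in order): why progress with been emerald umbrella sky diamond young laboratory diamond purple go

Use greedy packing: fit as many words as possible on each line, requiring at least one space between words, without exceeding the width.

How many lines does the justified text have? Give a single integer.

Answer: 9

Derivation:
Line 1: ['why', 'progress'] (min_width=12, slack=0)
Line 2: ['with', 'been'] (min_width=9, slack=3)
Line 3: ['emerald'] (min_width=7, slack=5)
Line 4: ['umbrella', 'sky'] (min_width=12, slack=0)
Line 5: ['diamond'] (min_width=7, slack=5)
Line 6: ['young'] (min_width=5, slack=7)
Line 7: ['laboratory'] (min_width=10, slack=2)
Line 8: ['diamond'] (min_width=7, slack=5)
Line 9: ['purple', 'go'] (min_width=9, slack=3)
Total lines: 9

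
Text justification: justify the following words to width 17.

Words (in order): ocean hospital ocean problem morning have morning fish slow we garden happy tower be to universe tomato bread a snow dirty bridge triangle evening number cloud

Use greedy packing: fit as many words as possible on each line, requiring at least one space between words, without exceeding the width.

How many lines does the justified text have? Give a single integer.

Line 1: ['ocean', 'hospital'] (min_width=14, slack=3)
Line 2: ['ocean', 'problem'] (min_width=13, slack=4)
Line 3: ['morning', 'have'] (min_width=12, slack=5)
Line 4: ['morning', 'fish', 'slow'] (min_width=17, slack=0)
Line 5: ['we', 'garden', 'happy'] (min_width=15, slack=2)
Line 6: ['tower', 'be', 'to'] (min_width=11, slack=6)
Line 7: ['universe', 'tomato'] (min_width=15, slack=2)
Line 8: ['bread', 'a', 'snow'] (min_width=12, slack=5)
Line 9: ['dirty', 'bridge'] (min_width=12, slack=5)
Line 10: ['triangle', 'evening'] (min_width=16, slack=1)
Line 11: ['number', 'cloud'] (min_width=12, slack=5)
Total lines: 11

Answer: 11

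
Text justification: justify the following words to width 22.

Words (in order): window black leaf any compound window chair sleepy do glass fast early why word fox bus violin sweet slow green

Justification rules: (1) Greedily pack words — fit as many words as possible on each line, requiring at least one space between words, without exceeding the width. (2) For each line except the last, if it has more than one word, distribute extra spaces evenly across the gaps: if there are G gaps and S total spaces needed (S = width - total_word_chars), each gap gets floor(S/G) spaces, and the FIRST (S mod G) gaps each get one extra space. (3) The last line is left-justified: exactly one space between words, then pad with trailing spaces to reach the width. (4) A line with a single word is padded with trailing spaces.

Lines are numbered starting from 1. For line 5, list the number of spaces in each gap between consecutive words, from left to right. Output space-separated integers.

Answer: 4 3

Derivation:
Line 1: ['window', 'black', 'leaf', 'any'] (min_width=21, slack=1)
Line 2: ['compound', 'window', 'chair'] (min_width=21, slack=1)
Line 3: ['sleepy', 'do', 'glass', 'fast'] (min_width=20, slack=2)
Line 4: ['early', 'why', 'word', 'fox', 'bus'] (min_width=22, slack=0)
Line 5: ['violin', 'sweet', 'slow'] (min_width=17, slack=5)
Line 6: ['green'] (min_width=5, slack=17)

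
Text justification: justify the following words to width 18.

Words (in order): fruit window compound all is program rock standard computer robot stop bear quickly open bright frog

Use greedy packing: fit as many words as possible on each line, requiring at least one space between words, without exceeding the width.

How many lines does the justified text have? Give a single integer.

Answer: 7

Derivation:
Line 1: ['fruit', 'window'] (min_width=12, slack=6)
Line 2: ['compound', 'all', 'is'] (min_width=15, slack=3)
Line 3: ['program', 'rock'] (min_width=12, slack=6)
Line 4: ['standard', 'computer'] (min_width=17, slack=1)
Line 5: ['robot', 'stop', 'bear'] (min_width=15, slack=3)
Line 6: ['quickly', 'open'] (min_width=12, slack=6)
Line 7: ['bright', 'frog'] (min_width=11, slack=7)
Total lines: 7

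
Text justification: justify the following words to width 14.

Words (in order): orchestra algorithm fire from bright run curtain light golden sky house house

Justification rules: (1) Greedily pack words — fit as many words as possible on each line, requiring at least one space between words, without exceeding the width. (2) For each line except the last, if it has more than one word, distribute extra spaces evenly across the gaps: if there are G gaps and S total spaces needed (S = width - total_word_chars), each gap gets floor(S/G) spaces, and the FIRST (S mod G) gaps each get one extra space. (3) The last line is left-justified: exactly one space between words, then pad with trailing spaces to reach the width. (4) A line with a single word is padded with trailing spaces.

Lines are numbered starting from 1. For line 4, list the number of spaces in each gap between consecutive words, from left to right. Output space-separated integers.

Line 1: ['orchestra'] (min_width=9, slack=5)
Line 2: ['algorithm', 'fire'] (min_width=14, slack=0)
Line 3: ['from', 'bright'] (min_width=11, slack=3)
Line 4: ['run', 'curtain'] (min_width=11, slack=3)
Line 5: ['light', 'golden'] (min_width=12, slack=2)
Line 6: ['sky', 'house'] (min_width=9, slack=5)
Line 7: ['house'] (min_width=5, slack=9)

Answer: 4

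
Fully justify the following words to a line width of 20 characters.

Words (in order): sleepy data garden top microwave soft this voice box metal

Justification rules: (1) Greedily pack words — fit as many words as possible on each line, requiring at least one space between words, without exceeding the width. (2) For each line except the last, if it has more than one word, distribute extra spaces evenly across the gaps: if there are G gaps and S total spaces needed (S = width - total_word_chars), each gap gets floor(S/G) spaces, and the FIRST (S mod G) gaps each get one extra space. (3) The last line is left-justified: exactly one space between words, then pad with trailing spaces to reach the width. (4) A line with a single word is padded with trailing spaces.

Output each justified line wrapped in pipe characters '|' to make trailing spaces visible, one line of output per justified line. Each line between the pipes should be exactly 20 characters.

Line 1: ['sleepy', 'data', 'garden'] (min_width=18, slack=2)
Line 2: ['top', 'microwave', 'soft'] (min_width=18, slack=2)
Line 3: ['this', 'voice', 'box', 'metal'] (min_width=20, slack=0)

Answer: |sleepy  data  garden|
|top  microwave  soft|
|this voice box metal|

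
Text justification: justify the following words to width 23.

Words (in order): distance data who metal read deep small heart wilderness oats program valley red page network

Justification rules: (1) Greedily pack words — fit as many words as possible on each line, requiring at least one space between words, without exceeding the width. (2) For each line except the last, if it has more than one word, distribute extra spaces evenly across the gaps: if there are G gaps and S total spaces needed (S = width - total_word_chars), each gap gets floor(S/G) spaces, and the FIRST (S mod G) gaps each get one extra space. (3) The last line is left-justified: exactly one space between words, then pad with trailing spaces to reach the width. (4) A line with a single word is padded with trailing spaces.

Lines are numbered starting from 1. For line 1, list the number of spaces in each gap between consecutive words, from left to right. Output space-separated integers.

Line 1: ['distance', 'data', 'who', 'metal'] (min_width=23, slack=0)
Line 2: ['read', 'deep', 'small', 'heart'] (min_width=21, slack=2)
Line 3: ['wilderness', 'oats', 'program'] (min_width=23, slack=0)
Line 4: ['valley', 'red', 'page', 'network'] (min_width=23, slack=0)

Answer: 1 1 1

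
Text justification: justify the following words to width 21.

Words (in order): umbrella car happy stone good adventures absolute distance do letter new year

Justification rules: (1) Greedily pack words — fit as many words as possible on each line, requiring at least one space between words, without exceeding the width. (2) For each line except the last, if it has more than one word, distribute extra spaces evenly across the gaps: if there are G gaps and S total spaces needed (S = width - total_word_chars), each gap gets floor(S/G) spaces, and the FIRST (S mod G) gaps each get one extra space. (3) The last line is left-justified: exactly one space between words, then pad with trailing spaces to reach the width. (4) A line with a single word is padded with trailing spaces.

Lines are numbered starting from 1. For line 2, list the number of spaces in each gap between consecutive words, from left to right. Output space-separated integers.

Answer: 1 1

Derivation:
Line 1: ['umbrella', 'car', 'happy'] (min_width=18, slack=3)
Line 2: ['stone', 'good', 'adventures'] (min_width=21, slack=0)
Line 3: ['absolute', 'distance', 'do'] (min_width=20, slack=1)
Line 4: ['letter', 'new', 'year'] (min_width=15, slack=6)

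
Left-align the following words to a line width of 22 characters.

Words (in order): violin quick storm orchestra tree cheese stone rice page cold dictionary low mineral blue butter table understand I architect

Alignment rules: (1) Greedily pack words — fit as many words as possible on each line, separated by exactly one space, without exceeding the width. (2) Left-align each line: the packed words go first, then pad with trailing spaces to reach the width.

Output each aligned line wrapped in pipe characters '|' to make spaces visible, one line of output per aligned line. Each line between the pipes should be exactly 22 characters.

Answer: |violin quick storm    |
|orchestra tree cheese |
|stone rice page cold  |
|dictionary low mineral|
|blue butter table     |
|understand I architect|

Derivation:
Line 1: ['violin', 'quick', 'storm'] (min_width=18, slack=4)
Line 2: ['orchestra', 'tree', 'cheese'] (min_width=21, slack=1)
Line 3: ['stone', 'rice', 'page', 'cold'] (min_width=20, slack=2)
Line 4: ['dictionary', 'low', 'mineral'] (min_width=22, slack=0)
Line 5: ['blue', 'butter', 'table'] (min_width=17, slack=5)
Line 6: ['understand', 'I', 'architect'] (min_width=22, slack=0)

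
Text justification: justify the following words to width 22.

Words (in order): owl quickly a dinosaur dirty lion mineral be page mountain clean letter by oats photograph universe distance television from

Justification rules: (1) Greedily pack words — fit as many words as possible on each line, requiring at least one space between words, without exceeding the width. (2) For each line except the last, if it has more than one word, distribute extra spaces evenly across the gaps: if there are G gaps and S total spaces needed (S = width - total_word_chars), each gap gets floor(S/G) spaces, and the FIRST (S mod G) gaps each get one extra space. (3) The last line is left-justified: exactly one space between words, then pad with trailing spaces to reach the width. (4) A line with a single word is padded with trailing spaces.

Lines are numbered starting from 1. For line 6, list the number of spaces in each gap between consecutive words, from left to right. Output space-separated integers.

Answer: 4

Derivation:
Line 1: ['owl', 'quickly', 'a', 'dinosaur'] (min_width=22, slack=0)
Line 2: ['dirty', 'lion', 'mineral', 'be'] (min_width=21, slack=1)
Line 3: ['page', 'mountain', 'clean'] (min_width=19, slack=3)
Line 4: ['letter', 'by', 'oats'] (min_width=14, slack=8)
Line 5: ['photograph', 'universe'] (min_width=19, slack=3)
Line 6: ['distance', 'television'] (min_width=19, slack=3)
Line 7: ['from'] (min_width=4, slack=18)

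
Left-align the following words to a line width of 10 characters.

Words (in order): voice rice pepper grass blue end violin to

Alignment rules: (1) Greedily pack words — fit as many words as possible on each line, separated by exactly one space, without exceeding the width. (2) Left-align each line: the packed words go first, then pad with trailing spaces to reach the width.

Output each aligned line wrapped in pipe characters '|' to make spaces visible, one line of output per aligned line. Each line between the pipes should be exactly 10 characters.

Answer: |voice rice|
|pepper    |
|grass blue|
|end violin|
|to        |

Derivation:
Line 1: ['voice', 'rice'] (min_width=10, slack=0)
Line 2: ['pepper'] (min_width=6, slack=4)
Line 3: ['grass', 'blue'] (min_width=10, slack=0)
Line 4: ['end', 'violin'] (min_width=10, slack=0)
Line 5: ['to'] (min_width=2, slack=8)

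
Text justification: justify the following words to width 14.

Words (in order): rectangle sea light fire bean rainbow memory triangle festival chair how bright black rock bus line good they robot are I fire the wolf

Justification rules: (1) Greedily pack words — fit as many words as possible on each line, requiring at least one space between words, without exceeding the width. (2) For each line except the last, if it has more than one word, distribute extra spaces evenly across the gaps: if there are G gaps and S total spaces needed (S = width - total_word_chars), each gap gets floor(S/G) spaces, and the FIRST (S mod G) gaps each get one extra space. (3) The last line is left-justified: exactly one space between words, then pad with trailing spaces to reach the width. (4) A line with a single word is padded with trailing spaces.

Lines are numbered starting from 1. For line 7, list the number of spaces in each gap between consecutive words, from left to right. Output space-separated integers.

Answer: 5

Derivation:
Line 1: ['rectangle', 'sea'] (min_width=13, slack=1)
Line 2: ['light', 'fire'] (min_width=10, slack=4)
Line 3: ['bean', 'rainbow'] (min_width=12, slack=2)
Line 4: ['memory'] (min_width=6, slack=8)
Line 5: ['triangle'] (min_width=8, slack=6)
Line 6: ['festival', 'chair'] (min_width=14, slack=0)
Line 7: ['how', 'bright'] (min_width=10, slack=4)
Line 8: ['black', 'rock', 'bus'] (min_width=14, slack=0)
Line 9: ['line', 'good', 'they'] (min_width=14, slack=0)
Line 10: ['robot', 'are', 'I'] (min_width=11, slack=3)
Line 11: ['fire', 'the', 'wolf'] (min_width=13, slack=1)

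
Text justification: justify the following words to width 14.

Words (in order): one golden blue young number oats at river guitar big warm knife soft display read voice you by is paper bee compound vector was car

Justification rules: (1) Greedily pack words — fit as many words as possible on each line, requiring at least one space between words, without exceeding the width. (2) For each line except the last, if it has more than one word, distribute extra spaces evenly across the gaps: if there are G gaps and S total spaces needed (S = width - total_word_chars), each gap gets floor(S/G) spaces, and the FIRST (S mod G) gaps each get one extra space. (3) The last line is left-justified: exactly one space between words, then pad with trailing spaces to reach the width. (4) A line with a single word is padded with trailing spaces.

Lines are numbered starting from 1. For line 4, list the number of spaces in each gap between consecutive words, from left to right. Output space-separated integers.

Line 1: ['one', 'golden'] (min_width=10, slack=4)
Line 2: ['blue', 'young'] (min_width=10, slack=4)
Line 3: ['number', 'oats', 'at'] (min_width=14, slack=0)
Line 4: ['river', 'guitar'] (min_width=12, slack=2)
Line 5: ['big', 'warm', 'knife'] (min_width=14, slack=0)
Line 6: ['soft', 'display'] (min_width=12, slack=2)
Line 7: ['read', 'voice', 'you'] (min_width=14, slack=0)
Line 8: ['by', 'is', 'paper'] (min_width=11, slack=3)
Line 9: ['bee', 'compound'] (min_width=12, slack=2)
Line 10: ['vector', 'was', 'car'] (min_width=14, slack=0)

Answer: 3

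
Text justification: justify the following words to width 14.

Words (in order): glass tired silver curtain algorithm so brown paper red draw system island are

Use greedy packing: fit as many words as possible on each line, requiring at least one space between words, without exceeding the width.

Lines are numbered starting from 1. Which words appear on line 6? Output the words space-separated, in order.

Line 1: ['glass', 'tired'] (min_width=11, slack=3)
Line 2: ['silver', 'curtain'] (min_width=14, slack=0)
Line 3: ['algorithm', 'so'] (min_width=12, slack=2)
Line 4: ['brown', 'paper'] (min_width=11, slack=3)
Line 5: ['red', 'draw'] (min_width=8, slack=6)
Line 6: ['system', 'island'] (min_width=13, slack=1)
Line 7: ['are'] (min_width=3, slack=11)

Answer: system island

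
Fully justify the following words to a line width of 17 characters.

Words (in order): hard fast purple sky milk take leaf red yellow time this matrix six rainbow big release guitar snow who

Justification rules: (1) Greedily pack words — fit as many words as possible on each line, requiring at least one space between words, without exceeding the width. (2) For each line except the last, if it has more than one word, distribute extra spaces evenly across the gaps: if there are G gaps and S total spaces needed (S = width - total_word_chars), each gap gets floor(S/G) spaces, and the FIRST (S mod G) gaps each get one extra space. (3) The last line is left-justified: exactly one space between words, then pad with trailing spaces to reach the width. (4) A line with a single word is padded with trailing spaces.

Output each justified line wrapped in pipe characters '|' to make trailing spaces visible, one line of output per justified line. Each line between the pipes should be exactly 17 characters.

Line 1: ['hard', 'fast', 'purple'] (min_width=16, slack=1)
Line 2: ['sky', 'milk', 'take'] (min_width=13, slack=4)
Line 3: ['leaf', 'red', 'yellow'] (min_width=15, slack=2)
Line 4: ['time', 'this', 'matrix'] (min_width=16, slack=1)
Line 5: ['six', 'rainbow', 'big'] (min_width=15, slack=2)
Line 6: ['release', 'guitar'] (min_width=14, slack=3)
Line 7: ['snow', 'who'] (min_width=8, slack=9)

Answer: |hard  fast purple|
|sky   milk   take|
|leaf  red  yellow|
|time  this matrix|
|six  rainbow  big|
|release    guitar|
|snow who         |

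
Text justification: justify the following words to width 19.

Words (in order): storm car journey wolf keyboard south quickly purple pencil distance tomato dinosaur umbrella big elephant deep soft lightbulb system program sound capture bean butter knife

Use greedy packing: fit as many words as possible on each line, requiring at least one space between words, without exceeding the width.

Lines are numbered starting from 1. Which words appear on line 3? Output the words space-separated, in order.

Answer: quickly purple

Derivation:
Line 1: ['storm', 'car', 'journey'] (min_width=17, slack=2)
Line 2: ['wolf', 'keyboard', 'south'] (min_width=19, slack=0)
Line 3: ['quickly', 'purple'] (min_width=14, slack=5)
Line 4: ['pencil', 'distance'] (min_width=15, slack=4)
Line 5: ['tomato', 'dinosaur'] (min_width=15, slack=4)
Line 6: ['umbrella', 'big'] (min_width=12, slack=7)
Line 7: ['elephant', 'deep', 'soft'] (min_width=18, slack=1)
Line 8: ['lightbulb', 'system'] (min_width=16, slack=3)
Line 9: ['program', 'sound'] (min_width=13, slack=6)
Line 10: ['capture', 'bean', 'butter'] (min_width=19, slack=0)
Line 11: ['knife'] (min_width=5, slack=14)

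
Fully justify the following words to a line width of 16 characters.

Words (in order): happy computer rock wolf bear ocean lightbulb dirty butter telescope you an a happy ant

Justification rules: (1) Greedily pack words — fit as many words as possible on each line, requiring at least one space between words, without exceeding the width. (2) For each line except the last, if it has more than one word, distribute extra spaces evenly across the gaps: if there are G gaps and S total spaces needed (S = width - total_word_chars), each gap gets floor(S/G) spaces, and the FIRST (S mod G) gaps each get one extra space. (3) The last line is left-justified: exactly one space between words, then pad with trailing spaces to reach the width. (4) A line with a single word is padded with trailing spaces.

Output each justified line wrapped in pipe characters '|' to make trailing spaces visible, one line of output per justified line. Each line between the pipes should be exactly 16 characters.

Line 1: ['happy', 'computer'] (min_width=14, slack=2)
Line 2: ['rock', 'wolf', 'bear'] (min_width=14, slack=2)
Line 3: ['ocean', 'lightbulb'] (min_width=15, slack=1)
Line 4: ['dirty', 'butter'] (min_width=12, slack=4)
Line 5: ['telescope', 'you', 'an'] (min_width=16, slack=0)
Line 6: ['a', 'happy', 'ant'] (min_width=11, slack=5)

Answer: |happy   computer|
|rock  wolf  bear|
|ocean  lightbulb|
|dirty     butter|
|telescope you an|
|a happy ant     |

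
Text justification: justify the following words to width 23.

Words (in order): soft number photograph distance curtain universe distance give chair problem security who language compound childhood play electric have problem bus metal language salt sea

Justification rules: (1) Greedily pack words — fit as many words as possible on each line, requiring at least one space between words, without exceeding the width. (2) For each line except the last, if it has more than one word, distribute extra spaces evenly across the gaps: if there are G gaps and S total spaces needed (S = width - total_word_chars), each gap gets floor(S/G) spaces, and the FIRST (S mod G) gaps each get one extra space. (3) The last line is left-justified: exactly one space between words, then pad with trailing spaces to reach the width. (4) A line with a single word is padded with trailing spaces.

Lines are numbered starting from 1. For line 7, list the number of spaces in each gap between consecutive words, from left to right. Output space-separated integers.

Answer: 2 1 1

Derivation:
Line 1: ['soft', 'number', 'photograph'] (min_width=22, slack=1)
Line 2: ['distance', 'curtain'] (min_width=16, slack=7)
Line 3: ['universe', 'distance', 'give'] (min_width=22, slack=1)
Line 4: ['chair', 'problem', 'security'] (min_width=22, slack=1)
Line 5: ['who', 'language', 'compound'] (min_width=21, slack=2)
Line 6: ['childhood', 'play', 'electric'] (min_width=23, slack=0)
Line 7: ['have', 'problem', 'bus', 'metal'] (min_width=22, slack=1)
Line 8: ['language', 'salt', 'sea'] (min_width=17, slack=6)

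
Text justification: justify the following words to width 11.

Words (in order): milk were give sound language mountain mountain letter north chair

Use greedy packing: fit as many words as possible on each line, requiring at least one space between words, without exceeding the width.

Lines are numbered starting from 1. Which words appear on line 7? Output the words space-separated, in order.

Line 1: ['milk', 'were'] (min_width=9, slack=2)
Line 2: ['give', 'sound'] (min_width=10, slack=1)
Line 3: ['language'] (min_width=8, slack=3)
Line 4: ['mountain'] (min_width=8, slack=3)
Line 5: ['mountain'] (min_width=8, slack=3)
Line 6: ['letter'] (min_width=6, slack=5)
Line 7: ['north', 'chair'] (min_width=11, slack=0)

Answer: north chair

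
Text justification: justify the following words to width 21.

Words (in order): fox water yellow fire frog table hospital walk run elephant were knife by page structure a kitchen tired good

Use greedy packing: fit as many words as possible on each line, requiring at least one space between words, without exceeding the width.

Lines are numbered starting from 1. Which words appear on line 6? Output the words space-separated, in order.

Line 1: ['fox', 'water', 'yellow', 'fire'] (min_width=21, slack=0)
Line 2: ['frog', 'table', 'hospital'] (min_width=19, slack=2)
Line 3: ['walk', 'run', 'elephant'] (min_width=17, slack=4)
Line 4: ['were', 'knife', 'by', 'page'] (min_width=18, slack=3)
Line 5: ['structure', 'a', 'kitchen'] (min_width=19, slack=2)
Line 6: ['tired', 'good'] (min_width=10, slack=11)

Answer: tired good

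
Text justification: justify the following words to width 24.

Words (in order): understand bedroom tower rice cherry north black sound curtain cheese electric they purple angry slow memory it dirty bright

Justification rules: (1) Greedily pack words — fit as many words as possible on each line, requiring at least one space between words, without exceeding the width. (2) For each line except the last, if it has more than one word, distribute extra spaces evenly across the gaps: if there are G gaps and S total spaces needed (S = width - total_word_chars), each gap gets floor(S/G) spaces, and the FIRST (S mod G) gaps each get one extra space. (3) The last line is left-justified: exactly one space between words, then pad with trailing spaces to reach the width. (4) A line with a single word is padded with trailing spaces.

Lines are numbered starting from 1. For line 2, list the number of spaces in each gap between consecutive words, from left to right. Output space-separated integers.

Line 1: ['understand', 'bedroom', 'tower'] (min_width=24, slack=0)
Line 2: ['rice', 'cherry', 'north', 'black'] (min_width=23, slack=1)
Line 3: ['sound', 'curtain', 'cheese'] (min_width=20, slack=4)
Line 4: ['electric', 'they', 'purple'] (min_width=20, slack=4)
Line 5: ['angry', 'slow', 'memory', 'it'] (min_width=20, slack=4)
Line 6: ['dirty', 'bright'] (min_width=12, slack=12)

Answer: 2 1 1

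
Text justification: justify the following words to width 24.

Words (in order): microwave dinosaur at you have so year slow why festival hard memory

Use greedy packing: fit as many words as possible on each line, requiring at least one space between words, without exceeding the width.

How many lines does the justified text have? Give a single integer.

Answer: 3

Derivation:
Line 1: ['microwave', 'dinosaur', 'at'] (min_width=21, slack=3)
Line 2: ['you', 'have', 'so', 'year', 'slow'] (min_width=21, slack=3)
Line 3: ['why', 'festival', 'hard', 'memory'] (min_width=24, slack=0)
Total lines: 3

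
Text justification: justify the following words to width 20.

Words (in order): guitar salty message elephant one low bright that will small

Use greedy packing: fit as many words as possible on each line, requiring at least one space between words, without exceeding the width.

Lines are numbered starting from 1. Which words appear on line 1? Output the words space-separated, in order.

Answer: guitar salty message

Derivation:
Line 1: ['guitar', 'salty', 'message'] (min_width=20, slack=0)
Line 2: ['elephant', 'one', 'low'] (min_width=16, slack=4)
Line 3: ['bright', 'that', 'will'] (min_width=16, slack=4)
Line 4: ['small'] (min_width=5, slack=15)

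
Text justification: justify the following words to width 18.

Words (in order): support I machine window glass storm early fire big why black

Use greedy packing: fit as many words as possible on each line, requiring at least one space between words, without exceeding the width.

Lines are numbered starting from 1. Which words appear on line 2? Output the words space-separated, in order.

Line 1: ['support', 'I', 'machine'] (min_width=17, slack=1)
Line 2: ['window', 'glass', 'storm'] (min_width=18, slack=0)
Line 3: ['early', 'fire', 'big', 'why'] (min_width=18, slack=0)
Line 4: ['black'] (min_width=5, slack=13)

Answer: window glass storm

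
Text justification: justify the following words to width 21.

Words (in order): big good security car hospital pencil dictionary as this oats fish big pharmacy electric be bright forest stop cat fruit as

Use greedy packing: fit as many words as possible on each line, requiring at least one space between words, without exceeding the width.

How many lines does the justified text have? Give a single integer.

Answer: 7

Derivation:
Line 1: ['big', 'good', 'security', 'car'] (min_width=21, slack=0)
Line 2: ['hospital', 'pencil'] (min_width=15, slack=6)
Line 3: ['dictionary', 'as', 'this'] (min_width=18, slack=3)
Line 4: ['oats', 'fish', 'big'] (min_width=13, slack=8)
Line 5: ['pharmacy', 'electric', 'be'] (min_width=20, slack=1)
Line 6: ['bright', 'forest', 'stop'] (min_width=18, slack=3)
Line 7: ['cat', 'fruit', 'as'] (min_width=12, slack=9)
Total lines: 7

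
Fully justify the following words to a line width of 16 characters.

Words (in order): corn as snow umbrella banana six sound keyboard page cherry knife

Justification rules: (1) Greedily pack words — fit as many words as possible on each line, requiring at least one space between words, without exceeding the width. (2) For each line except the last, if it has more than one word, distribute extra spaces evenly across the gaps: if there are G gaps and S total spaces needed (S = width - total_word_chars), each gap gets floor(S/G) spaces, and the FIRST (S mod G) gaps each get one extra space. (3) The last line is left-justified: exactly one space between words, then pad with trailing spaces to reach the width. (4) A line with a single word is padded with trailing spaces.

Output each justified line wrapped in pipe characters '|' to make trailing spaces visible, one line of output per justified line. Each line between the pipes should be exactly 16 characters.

Line 1: ['corn', 'as', 'snow'] (min_width=12, slack=4)
Line 2: ['umbrella', 'banana'] (min_width=15, slack=1)
Line 3: ['six', 'sound'] (min_width=9, slack=7)
Line 4: ['keyboard', 'page'] (min_width=13, slack=3)
Line 5: ['cherry', 'knife'] (min_width=12, slack=4)

Answer: |corn   as   snow|
|umbrella  banana|
|six        sound|
|keyboard    page|
|cherry knife    |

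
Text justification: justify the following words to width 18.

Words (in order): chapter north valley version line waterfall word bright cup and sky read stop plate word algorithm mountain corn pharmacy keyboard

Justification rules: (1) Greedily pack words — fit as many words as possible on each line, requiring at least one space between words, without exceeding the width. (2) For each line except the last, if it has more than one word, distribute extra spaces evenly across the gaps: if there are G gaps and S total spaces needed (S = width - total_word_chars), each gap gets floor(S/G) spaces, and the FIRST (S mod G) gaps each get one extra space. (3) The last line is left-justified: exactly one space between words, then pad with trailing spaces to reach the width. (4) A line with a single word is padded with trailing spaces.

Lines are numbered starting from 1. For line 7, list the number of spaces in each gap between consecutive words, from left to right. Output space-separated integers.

Line 1: ['chapter', 'north'] (min_width=13, slack=5)
Line 2: ['valley', 'version'] (min_width=14, slack=4)
Line 3: ['line', 'waterfall'] (min_width=14, slack=4)
Line 4: ['word', 'bright', 'cup'] (min_width=15, slack=3)
Line 5: ['and', 'sky', 'read', 'stop'] (min_width=17, slack=1)
Line 6: ['plate', 'word'] (min_width=10, slack=8)
Line 7: ['algorithm', 'mountain'] (min_width=18, slack=0)
Line 8: ['corn', 'pharmacy'] (min_width=13, slack=5)
Line 9: ['keyboard'] (min_width=8, slack=10)

Answer: 1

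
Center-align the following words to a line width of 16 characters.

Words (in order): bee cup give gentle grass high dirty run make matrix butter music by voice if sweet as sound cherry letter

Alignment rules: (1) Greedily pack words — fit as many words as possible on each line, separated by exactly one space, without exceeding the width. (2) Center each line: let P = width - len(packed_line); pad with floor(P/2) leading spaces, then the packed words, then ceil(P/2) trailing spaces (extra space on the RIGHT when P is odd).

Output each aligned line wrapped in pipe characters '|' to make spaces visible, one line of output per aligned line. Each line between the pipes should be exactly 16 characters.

Line 1: ['bee', 'cup', 'give'] (min_width=12, slack=4)
Line 2: ['gentle', 'grass'] (min_width=12, slack=4)
Line 3: ['high', 'dirty', 'run'] (min_width=14, slack=2)
Line 4: ['make', 'matrix'] (min_width=11, slack=5)
Line 5: ['butter', 'music', 'by'] (min_width=15, slack=1)
Line 6: ['voice', 'if', 'sweet'] (min_width=14, slack=2)
Line 7: ['as', 'sound', 'cherry'] (min_width=15, slack=1)
Line 8: ['letter'] (min_width=6, slack=10)

Answer: |  bee cup give  |
|  gentle grass  |
| high dirty run |
|  make matrix   |
|butter music by |
| voice if sweet |
|as sound cherry |
|     letter     |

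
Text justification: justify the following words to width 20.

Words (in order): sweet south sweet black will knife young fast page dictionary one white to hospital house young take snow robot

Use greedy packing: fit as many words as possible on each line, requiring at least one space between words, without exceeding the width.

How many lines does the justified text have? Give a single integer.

Line 1: ['sweet', 'south', 'sweet'] (min_width=17, slack=3)
Line 2: ['black', 'will', 'knife'] (min_width=16, slack=4)
Line 3: ['young', 'fast', 'page'] (min_width=15, slack=5)
Line 4: ['dictionary', 'one', 'white'] (min_width=20, slack=0)
Line 5: ['to', 'hospital', 'house'] (min_width=17, slack=3)
Line 6: ['young', 'take', 'snow'] (min_width=15, slack=5)
Line 7: ['robot'] (min_width=5, slack=15)
Total lines: 7

Answer: 7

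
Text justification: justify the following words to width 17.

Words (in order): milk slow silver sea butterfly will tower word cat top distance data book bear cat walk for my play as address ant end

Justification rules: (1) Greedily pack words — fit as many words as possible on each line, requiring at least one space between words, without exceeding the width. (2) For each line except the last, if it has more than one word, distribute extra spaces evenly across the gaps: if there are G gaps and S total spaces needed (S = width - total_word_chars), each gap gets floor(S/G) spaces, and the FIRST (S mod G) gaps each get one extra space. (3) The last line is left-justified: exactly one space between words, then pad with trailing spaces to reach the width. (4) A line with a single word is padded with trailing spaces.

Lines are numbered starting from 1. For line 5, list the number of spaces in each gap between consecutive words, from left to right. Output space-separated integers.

Answer: 3 2

Derivation:
Line 1: ['milk', 'slow', 'silver'] (min_width=16, slack=1)
Line 2: ['sea', 'butterfly'] (min_width=13, slack=4)
Line 3: ['will', 'tower', 'word'] (min_width=15, slack=2)
Line 4: ['cat', 'top', 'distance'] (min_width=16, slack=1)
Line 5: ['data', 'book', 'bear'] (min_width=14, slack=3)
Line 6: ['cat', 'walk', 'for', 'my'] (min_width=15, slack=2)
Line 7: ['play', 'as', 'address'] (min_width=15, slack=2)
Line 8: ['ant', 'end'] (min_width=7, slack=10)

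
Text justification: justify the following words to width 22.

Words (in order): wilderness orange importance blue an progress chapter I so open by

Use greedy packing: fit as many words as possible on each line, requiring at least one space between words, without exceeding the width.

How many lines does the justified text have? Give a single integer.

Answer: 4

Derivation:
Line 1: ['wilderness', 'orange'] (min_width=17, slack=5)
Line 2: ['importance', 'blue', 'an'] (min_width=18, slack=4)
Line 3: ['progress', 'chapter', 'I', 'so'] (min_width=21, slack=1)
Line 4: ['open', 'by'] (min_width=7, slack=15)
Total lines: 4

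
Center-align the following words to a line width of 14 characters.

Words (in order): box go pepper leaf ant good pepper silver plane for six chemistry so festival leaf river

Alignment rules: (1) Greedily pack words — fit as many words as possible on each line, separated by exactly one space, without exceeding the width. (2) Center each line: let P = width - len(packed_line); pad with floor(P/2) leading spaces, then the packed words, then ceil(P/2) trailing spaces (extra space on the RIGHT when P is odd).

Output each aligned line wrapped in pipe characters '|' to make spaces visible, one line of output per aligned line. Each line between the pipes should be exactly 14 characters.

Answer: |box go pepper |
|leaf ant good |
|pepper silver |
|plane for six |
| chemistry so |
|festival leaf |
|    river     |

Derivation:
Line 1: ['box', 'go', 'pepper'] (min_width=13, slack=1)
Line 2: ['leaf', 'ant', 'good'] (min_width=13, slack=1)
Line 3: ['pepper', 'silver'] (min_width=13, slack=1)
Line 4: ['plane', 'for', 'six'] (min_width=13, slack=1)
Line 5: ['chemistry', 'so'] (min_width=12, slack=2)
Line 6: ['festival', 'leaf'] (min_width=13, slack=1)
Line 7: ['river'] (min_width=5, slack=9)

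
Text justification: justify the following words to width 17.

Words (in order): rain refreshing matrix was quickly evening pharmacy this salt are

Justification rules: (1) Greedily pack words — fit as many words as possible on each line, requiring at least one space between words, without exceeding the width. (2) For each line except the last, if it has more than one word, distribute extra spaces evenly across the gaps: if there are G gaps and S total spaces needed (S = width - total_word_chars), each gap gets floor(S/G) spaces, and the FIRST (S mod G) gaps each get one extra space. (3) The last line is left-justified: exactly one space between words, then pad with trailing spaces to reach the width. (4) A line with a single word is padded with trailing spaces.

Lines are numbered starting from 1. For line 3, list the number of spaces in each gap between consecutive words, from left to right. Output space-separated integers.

Line 1: ['rain', 'refreshing'] (min_width=15, slack=2)
Line 2: ['matrix', 'was'] (min_width=10, slack=7)
Line 3: ['quickly', 'evening'] (min_width=15, slack=2)
Line 4: ['pharmacy', 'this'] (min_width=13, slack=4)
Line 5: ['salt', 'are'] (min_width=8, slack=9)

Answer: 3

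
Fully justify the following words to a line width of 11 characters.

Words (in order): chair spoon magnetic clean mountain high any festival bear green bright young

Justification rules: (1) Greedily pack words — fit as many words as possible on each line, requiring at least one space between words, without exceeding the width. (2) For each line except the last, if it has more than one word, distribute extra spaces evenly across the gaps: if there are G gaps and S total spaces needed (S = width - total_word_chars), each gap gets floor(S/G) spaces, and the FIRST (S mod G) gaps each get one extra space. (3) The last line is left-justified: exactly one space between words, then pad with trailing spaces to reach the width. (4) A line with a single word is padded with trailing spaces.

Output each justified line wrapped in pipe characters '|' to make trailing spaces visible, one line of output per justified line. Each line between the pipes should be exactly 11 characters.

Answer: |chair spoon|
|magnetic   |
|clean      |
|mountain   |
|high    any|
|festival   |
|bear  green|
|bright     |
|young      |

Derivation:
Line 1: ['chair', 'spoon'] (min_width=11, slack=0)
Line 2: ['magnetic'] (min_width=8, slack=3)
Line 3: ['clean'] (min_width=5, slack=6)
Line 4: ['mountain'] (min_width=8, slack=3)
Line 5: ['high', 'any'] (min_width=8, slack=3)
Line 6: ['festival'] (min_width=8, slack=3)
Line 7: ['bear', 'green'] (min_width=10, slack=1)
Line 8: ['bright'] (min_width=6, slack=5)
Line 9: ['young'] (min_width=5, slack=6)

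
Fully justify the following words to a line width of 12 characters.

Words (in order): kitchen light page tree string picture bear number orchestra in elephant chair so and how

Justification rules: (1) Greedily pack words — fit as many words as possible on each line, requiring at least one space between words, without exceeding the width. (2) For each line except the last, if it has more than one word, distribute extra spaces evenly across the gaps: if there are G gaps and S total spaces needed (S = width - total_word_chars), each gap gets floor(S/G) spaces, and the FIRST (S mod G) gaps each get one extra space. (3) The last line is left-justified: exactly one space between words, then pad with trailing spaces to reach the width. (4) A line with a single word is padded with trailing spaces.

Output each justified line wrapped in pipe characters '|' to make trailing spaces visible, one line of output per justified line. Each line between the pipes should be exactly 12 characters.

Line 1: ['kitchen'] (min_width=7, slack=5)
Line 2: ['light', 'page'] (min_width=10, slack=2)
Line 3: ['tree', 'string'] (min_width=11, slack=1)
Line 4: ['picture', 'bear'] (min_width=12, slack=0)
Line 5: ['number'] (min_width=6, slack=6)
Line 6: ['orchestra', 'in'] (min_width=12, slack=0)
Line 7: ['elephant'] (min_width=8, slack=4)
Line 8: ['chair', 'so', 'and'] (min_width=12, slack=0)
Line 9: ['how'] (min_width=3, slack=9)

Answer: |kitchen     |
|light   page|
|tree  string|
|picture bear|
|number      |
|orchestra in|
|elephant    |
|chair so and|
|how         |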